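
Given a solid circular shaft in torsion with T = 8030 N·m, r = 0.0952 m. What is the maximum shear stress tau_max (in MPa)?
Model: a solid circular shaft in torsion, so tau_max = (2·T) / (π·r^3).
Substitute:
  tau_max = (2 × 8030) / (π × 0.0952^3)
  tau_max = 5.925 × 10⁶ Pa
Convert: tau_max = 5.925 × 10⁶ Pa = 5.925 MPa
Final answer: tau_max = 5.925 MPa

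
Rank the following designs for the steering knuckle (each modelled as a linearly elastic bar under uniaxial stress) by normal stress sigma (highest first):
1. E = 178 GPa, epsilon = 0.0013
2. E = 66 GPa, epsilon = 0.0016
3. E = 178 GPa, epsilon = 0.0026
Model: a linearly elastic bar under uniaxial stress, so sigma = E·epsilon (SI units).
  Case 1: sigma = (1.78 × 10¹¹) × 0.0013 = 2.314 × 10⁸ Pa = 231.4 MPa
  Case 2: sigma = (6.6 × 10¹⁰) × 0.0016 = 1.056 × 10⁸ Pa = 105.6 MPa
  Case 3: sigma = (1.78 × 10¹¹) × 0.0026 = 4.628 × 10⁸ Pa = 462.8 MPa
Ordering: 462.8 MPa (case 3) > 231.4 MPa (case 1) > 105.6 MPa (case 2)
Final answer: 3, 1, 2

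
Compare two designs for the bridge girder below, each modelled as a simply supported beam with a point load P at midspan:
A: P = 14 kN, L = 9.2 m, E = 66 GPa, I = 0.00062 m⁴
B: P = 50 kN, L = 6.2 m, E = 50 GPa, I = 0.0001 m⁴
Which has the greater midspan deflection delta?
Model: a simply supported beam with a point load P at midspan, so delta = (P·L^3) / (48·E·I) (SI units).
  A: delta = (14000 × 9.2^3) / (48 × (6.6 × 10¹⁰) × 0.00062) = 0.00555 m = 5.55 mm
  B: delta = (50000 × 6.2^3) / (48 × (5 × 10¹⁰) × 0.0001) = 0.04965 m = 49.65 mm
49.65 mm > 5.55 mm, so B is larger.
Final answer: B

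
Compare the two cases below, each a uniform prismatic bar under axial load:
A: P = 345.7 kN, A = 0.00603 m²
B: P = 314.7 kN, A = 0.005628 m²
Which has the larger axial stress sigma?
Model: a uniform prismatic bar under axial load, so sigma = P / A (SI units).
  A: sigma = 345700 / 0.00603 = 5.733 × 10⁷ Pa = 57.33 MPa
  B: sigma = 314700 / 0.005628 = 5.592 × 10⁷ Pa = 55.92 MPa
57.33 MPa > 55.92 MPa, so A is larger.
Final answer: A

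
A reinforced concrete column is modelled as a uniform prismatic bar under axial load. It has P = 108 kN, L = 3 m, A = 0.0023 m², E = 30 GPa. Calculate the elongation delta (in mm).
Model: a uniform prismatic bar under axial load, so delta = (P·L) / (A·E).
Convert to SI units:
  P = 108 kN = 108000 N
  E = 30 GPa = 3 × 10¹⁰ Pa
Substitute:
  delta = (108000 × 3) / (0.0023 × (3 × 10¹⁰))
  delta = 0.004696 m
Convert: delta = 0.004696 m = 4.696 mm
Final answer: delta = 4.696 mm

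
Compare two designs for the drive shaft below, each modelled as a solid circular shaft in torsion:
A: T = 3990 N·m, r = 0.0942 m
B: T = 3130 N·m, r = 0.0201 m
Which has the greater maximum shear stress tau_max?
Model: a solid circular shaft in torsion, so tau_max = (2·T) / (π·r^3) (SI units).
  A: tau_max = (2 × 3990) / (π × 0.0942^3) = 3.039 × 10⁶ Pa = 3.039 MPa
  B: tau_max = (2 × 3130) / (π × 0.0201^3) = 2.454 × 10⁸ Pa = 245.4 MPa
245.4 MPa > 3.039 MPa, so B is larger.
Final answer: B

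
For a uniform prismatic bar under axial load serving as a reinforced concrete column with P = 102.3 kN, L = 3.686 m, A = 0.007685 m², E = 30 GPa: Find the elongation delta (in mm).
Model: a uniform prismatic bar under axial load, so delta = (P·L) / (A·E).
Convert to SI units:
  P = 102.3 kN = 102300 N
  E = 30 GPa = 3 × 10¹⁰ Pa
Substitute:
  delta = (102300 × 3.686) / (0.007685 × (3 × 10¹⁰))
  delta = 0.001636 m
Convert: delta = 0.001636 m = 1.636 mm
Final answer: delta = 1.636 mm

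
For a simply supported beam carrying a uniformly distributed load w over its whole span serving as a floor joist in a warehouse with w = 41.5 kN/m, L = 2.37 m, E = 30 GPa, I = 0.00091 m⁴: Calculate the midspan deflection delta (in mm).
Model: a simply supported beam carrying a uniformly distributed load w over its whole span, so delta = (5·w·L^4) / (384·E·I).
Convert to SI units:
  w = 41.5 kN/m = 41500 N/m
  E = 30 GPa = 3 × 10¹⁰ Pa
Substitute:
  delta = (5 × 41500 × 2.37^4) / (384 × (3 × 10¹⁰) × 0.00091)
  delta = 0.0006245 m
Convert: delta = 0.0006245 m = 0.6245 mm
Final answer: delta = 0.6245 mm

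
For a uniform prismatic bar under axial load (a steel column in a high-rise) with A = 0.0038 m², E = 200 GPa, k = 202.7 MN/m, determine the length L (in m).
Model: a uniform prismatic bar under axial load, so k = (A·E) / L.
Solve for L: L = (A·E) / k.
Convert to SI units:
  E = 200 GPa = 2 × 10¹¹ Pa
  k = 202.7 MN/m = 2.027 × 10⁸ N/m
Substitute:
  L = (0.0038 × (2 × 10¹¹)) / (2.027 × 10⁸)
  L = 3.749 m
Final answer: L = 3.749 m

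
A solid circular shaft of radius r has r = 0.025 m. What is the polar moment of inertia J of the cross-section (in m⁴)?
Model: a solid circular shaft of radius r, so J = (π·r^4) / 2.
Substitute:
  J = (π × 0.025^4) / 2
  J = 6.136 × 10⁻⁷ m⁴
Final answer: J = 6.136 × 10⁻⁷ m⁴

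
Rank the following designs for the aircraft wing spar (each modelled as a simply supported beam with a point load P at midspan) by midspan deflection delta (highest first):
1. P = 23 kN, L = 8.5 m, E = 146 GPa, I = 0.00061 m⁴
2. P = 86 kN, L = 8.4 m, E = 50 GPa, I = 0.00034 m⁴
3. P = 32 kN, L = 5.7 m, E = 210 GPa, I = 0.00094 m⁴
Model: a simply supported beam with a point load P at midspan, so delta = (P·L^3) / (48·E·I) (SI units).
  Case 1: delta = (23000 × 8.5^3) / (48 × (1.46 × 10¹¹) × 0.00061) = 0.003304 m = 3.304 mm
  Case 2: delta = (86000 × 8.4^3) / (48 × (5 × 10¹⁰) × 0.00034) = 0.06247 m = 62.47 mm
  Case 3: delta = (32000 × 5.7^3) / (48 × (2.1 × 10¹¹) × 0.00094) = 0.0006254 m = 0.6254 mm
Ordering: 62.47 mm (case 2) > 3.304 mm (case 1) > 0.6254 mm (case 3)
Final answer: 2, 1, 3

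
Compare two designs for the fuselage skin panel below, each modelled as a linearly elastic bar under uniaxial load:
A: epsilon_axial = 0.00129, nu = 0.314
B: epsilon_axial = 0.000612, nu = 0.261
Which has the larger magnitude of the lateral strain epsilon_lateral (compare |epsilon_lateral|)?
Model: a linearly elastic bar under uniaxial load, so epsilon_lateral = -nu·epsilon_axial (SI units).
  A: epsilon_lateral = -(0.314 × 0.00129) = -0.0004051
  B: epsilon_lateral = -(0.261 × 0.000612) = -0.0001597
|epsilon_lateral|: A = 0.0004051, B = 0.0001597, so A is larger in magnitude.
Final answer: A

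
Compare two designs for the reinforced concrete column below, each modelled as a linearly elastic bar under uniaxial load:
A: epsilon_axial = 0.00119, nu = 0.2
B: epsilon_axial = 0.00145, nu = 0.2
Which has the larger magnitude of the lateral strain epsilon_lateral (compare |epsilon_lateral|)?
Model: a linearly elastic bar under uniaxial load, so epsilon_lateral = -nu·epsilon_axial (SI units).
  A: epsilon_lateral = -(0.2 × 0.00119) = -0.000238
  B: epsilon_lateral = -(0.2 × 0.00145) = -0.00029
|epsilon_lateral|: A = 0.000238, B = 0.00029, so B is larger in magnitude.
Final answer: B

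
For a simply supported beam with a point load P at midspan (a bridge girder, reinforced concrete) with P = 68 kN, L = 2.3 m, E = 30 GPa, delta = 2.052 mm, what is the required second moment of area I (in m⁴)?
Model: a simply supported beam with a point load P at midspan, so delta = (P·L^3) / (48·E·I).
Solve for I: I = (P·L^3) / (48·delta·E).
Convert to SI units:
  P = 68 kN = 68000 N
  E = 30 GPa = 3 × 10¹⁰ Pa
  delta = 2.052 mm = 0.002052 m
Substitute:
  I = (68000 × 2.3^3) / (48 × 0.002052 × (3 × 10¹⁰))
  I = 0.00028 m⁴
Final answer: I = 0.00028 m⁴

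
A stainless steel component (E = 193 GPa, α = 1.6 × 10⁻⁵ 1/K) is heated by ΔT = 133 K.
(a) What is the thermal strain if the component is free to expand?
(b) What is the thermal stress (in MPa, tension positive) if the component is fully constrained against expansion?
(a) Free thermal strain ε_th = α·ΔT = (1.6 × 10⁻⁵) × 133 = 0.002128
(b) Fully constrained, the expansion is suppressed, so σ = -E·α·ΔT. Convert E = 193 GPa = 1.93 × 10¹¹ Pa.
  σ = -(1.93 × 10¹¹) × (1.6 × 10⁻⁵) × 133 = -4.107 × 10⁸ Pa = -410.7 MPa (compressive)
Final answer: (a) ε_th = 0.002128, (b) σ = -410.7 MPa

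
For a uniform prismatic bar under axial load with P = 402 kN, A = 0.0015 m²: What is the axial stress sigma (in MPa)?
Model: a uniform prismatic bar under axial load, so sigma = P / A.
Convert to SI units:
  P = 402 kN = 402000 N
Substitute:
  sigma = 402000 / 0.0015
  sigma = 2.68 × 10⁸ Pa
Convert: sigma = 2.68 × 10⁸ Pa = 268 MPa
Final answer: sigma = 268 MPa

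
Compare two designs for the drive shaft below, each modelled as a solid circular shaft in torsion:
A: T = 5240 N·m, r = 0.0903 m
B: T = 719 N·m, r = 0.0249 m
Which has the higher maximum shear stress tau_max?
Model: a solid circular shaft in torsion, so tau_max = (2·T) / (π·r^3) (SI units).
  A: tau_max = (2 × 5240) / (π × 0.0903^3) = 4.531 × 10⁶ Pa = 4.531 MPa
  B: tau_max = (2 × 719) / (π × 0.0249^3) = 2.965 × 10⁷ Pa = 29.65 MPa
29.65 MPa > 4.531 MPa, so B is larger.
Final answer: B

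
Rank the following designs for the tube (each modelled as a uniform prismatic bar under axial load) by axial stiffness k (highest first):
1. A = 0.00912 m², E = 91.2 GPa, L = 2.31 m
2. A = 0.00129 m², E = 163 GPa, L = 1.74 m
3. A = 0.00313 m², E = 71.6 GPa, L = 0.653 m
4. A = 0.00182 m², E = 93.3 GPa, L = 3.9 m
Model: a uniform prismatic bar under axial load, so k = (A·E) / L (SI units).
  Case 1: k = (0.00912 × (9.12 × 10¹⁰)) / 2.31 = 3.601 × 10⁸ N/m = 360.1 MN/m
  Case 2: k = (0.00129 × (1.63 × 10¹¹)) / 1.74 = 1.208 × 10⁸ N/m = 120.8 MN/m
  Case 3: k = (0.00313 × (7.16 × 10¹⁰)) / 0.653 = 3.432 × 10⁸ N/m = 343.2 MN/m
  Case 4: k = (0.00182 × (9.33 × 10¹⁰)) / 3.9 = 4.354 × 10⁷ N/m = 43.54 MN/m
Ordering: 360.1 MN/m (case 1) > 343.2 MN/m (case 3) > 120.8 MN/m (case 2) > 43.54 MN/m (case 4)
Final answer: 1, 3, 2, 4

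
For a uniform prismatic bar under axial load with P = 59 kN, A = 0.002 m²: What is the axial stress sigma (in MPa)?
Model: a uniform prismatic bar under axial load, so sigma = P / A.
Convert to SI units:
  P = 59 kN = 59000 N
Substitute:
  sigma = 59000 / 0.002
  sigma = 2.95 × 10⁷ Pa
Convert: sigma = 2.95 × 10⁷ Pa = 29.5 MPa
Final answer: sigma = 29.5 MPa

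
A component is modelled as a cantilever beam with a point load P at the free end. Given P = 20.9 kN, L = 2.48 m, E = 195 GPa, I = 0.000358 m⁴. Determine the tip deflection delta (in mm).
Model: a cantilever beam with a point load P at the free end, so delta = (P·L^3) / (3·E·I).
Convert to SI units:
  P = 20.9 kN = 20900 N
  E = 195 GPa = 1.95 × 10¹¹ Pa
Substitute:
  delta = (20900 × 2.48^3) / (3 × (1.95 × 10¹¹) × 0.000358)
  delta = 0.001522 m
Convert: delta = 0.001522 m = 1.522 mm
Final answer: delta = 1.522 mm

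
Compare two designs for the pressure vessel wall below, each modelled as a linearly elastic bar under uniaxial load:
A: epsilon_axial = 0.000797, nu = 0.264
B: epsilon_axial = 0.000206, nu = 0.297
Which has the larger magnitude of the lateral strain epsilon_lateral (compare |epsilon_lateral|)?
Model: a linearly elastic bar under uniaxial load, so epsilon_lateral = -nu·epsilon_axial (SI units).
  A: epsilon_lateral = -(0.264 × 0.000797) = -0.0002104
  B: epsilon_lateral = -(0.297 × 0.000206) = -6.118 × 10⁻⁵
|epsilon_lateral|: A = 0.0002104, B = 6.118 × 10⁻⁵, so A is larger in magnitude.
Final answer: A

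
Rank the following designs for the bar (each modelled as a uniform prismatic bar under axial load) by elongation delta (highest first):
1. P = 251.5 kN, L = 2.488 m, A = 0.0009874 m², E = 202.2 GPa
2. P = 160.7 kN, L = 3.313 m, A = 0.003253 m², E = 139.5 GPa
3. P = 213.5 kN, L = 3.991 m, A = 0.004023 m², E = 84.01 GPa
Model: a uniform prismatic bar under axial load, so delta = (P·L) / (A·E) (SI units).
  Case 1: delta = (251500 × 2.488) / (0.0009874 × (2.022 × 10¹¹)) = 0.003134 m = 3.134 mm
  Case 2: delta = (160700 × 3.313) / (0.003253 × (1.395 × 10¹¹)) = 0.001173 m = 1.173 mm
  Case 3: delta = (213500 × 3.991) / (0.004023 × (8.401 × 10¹⁰)) = 0.002521 m = 2.521 mm
Ordering: 3.134 mm (case 1) > 2.521 mm (case 3) > 1.173 mm (case 2)
Final answer: 1, 3, 2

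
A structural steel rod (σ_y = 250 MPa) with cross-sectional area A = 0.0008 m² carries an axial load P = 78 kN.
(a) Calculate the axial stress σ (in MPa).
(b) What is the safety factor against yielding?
(a) Axial stress σ = P/A. Convert P = 78 kN = 78000 N.
  σ = 78000 / 0.0008 = 9.75 × 10⁷ Pa = 97.5 MPa
(b) Safety factor SF = σ_y/σ = 250 / 97.5 = 2.564
Final answer: (a) σ = 97.5 MPa, (b) SF = 2.564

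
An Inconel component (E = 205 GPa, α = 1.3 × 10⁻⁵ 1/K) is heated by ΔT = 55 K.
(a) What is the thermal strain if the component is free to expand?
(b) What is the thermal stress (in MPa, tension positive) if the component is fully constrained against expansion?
(a) Free thermal strain ε_th = α·ΔT = (1.3 × 10⁻⁵) × 55 = 0.000715
(b) Fully constrained, the expansion is suppressed, so σ = -E·α·ΔT. Convert E = 205 GPa = 2.05 × 10¹¹ Pa.
  σ = -(2.05 × 10¹¹) × (1.3 × 10⁻⁵) × 55 = -1.466 × 10⁸ Pa = -146.6 MPa (compressive)
Final answer: (a) ε_th = 0.000715, (b) σ = -146.6 MPa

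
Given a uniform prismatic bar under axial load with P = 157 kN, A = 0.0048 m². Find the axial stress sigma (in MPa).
Model: a uniform prismatic bar under axial load, so sigma = P / A.
Convert to SI units:
  P = 157 kN = 157000 N
Substitute:
  sigma = 157000 / 0.0048
  sigma = 3.271 × 10⁷ Pa
Convert: sigma = 3.271 × 10⁷ Pa = 32.71 MPa
Final answer: sigma = 32.71 MPa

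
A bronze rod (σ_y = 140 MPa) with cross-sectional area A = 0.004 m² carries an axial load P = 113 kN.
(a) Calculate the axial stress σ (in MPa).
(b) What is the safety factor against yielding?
(a) Axial stress σ = P/A. Convert P = 113 kN = 113000 N.
  σ = 113000 / 0.004 = 2.825 × 10⁷ Pa = 28.25 MPa
(b) Safety factor SF = σ_y/σ = 140 / 28.25 = 4.956
Final answer: (a) σ = 28.25 MPa, (b) SF = 4.956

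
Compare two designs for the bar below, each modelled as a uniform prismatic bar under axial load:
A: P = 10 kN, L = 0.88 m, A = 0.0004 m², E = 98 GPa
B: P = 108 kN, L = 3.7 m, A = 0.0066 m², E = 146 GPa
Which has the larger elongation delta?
Model: a uniform prismatic bar under axial load, so delta = (P·L) / (A·E) (SI units).
  A: delta = (10000 × 0.88) / (0.0004 × (9.8 × 10¹⁰)) = 0.0002245 m = 0.2245 mm
  B: delta = (108000 × 3.7) / (0.0066 × (1.46 × 10¹¹)) = 0.0004147 m = 0.4147 mm
0.4147 mm > 0.2245 mm, so B is larger.
Final answer: B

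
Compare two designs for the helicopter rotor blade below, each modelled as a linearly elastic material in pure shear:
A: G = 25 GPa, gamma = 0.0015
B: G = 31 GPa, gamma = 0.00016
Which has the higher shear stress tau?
Model: a linearly elastic material in pure shear, so tau = G·gamma (SI units).
  A: tau = (2.5 × 10¹⁰) × 0.0015 = 3.75 × 10⁷ Pa = 37.5 MPa
  B: tau = (3.1 × 10¹⁰) × 0.00016 = 4.96 × 10⁶ Pa = 4.96 MPa
37.5 MPa > 4.96 MPa, so A is larger.
Final answer: A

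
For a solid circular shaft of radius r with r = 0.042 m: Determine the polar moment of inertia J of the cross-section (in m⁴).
Model: a solid circular shaft of radius r, so J = (π·r^4) / 2.
Substitute:
  J = (π × 0.042^4) / 2
  J = 4.888 × 10⁻⁶ m⁴
Final answer: J = 4.888 × 10⁻⁶ m⁴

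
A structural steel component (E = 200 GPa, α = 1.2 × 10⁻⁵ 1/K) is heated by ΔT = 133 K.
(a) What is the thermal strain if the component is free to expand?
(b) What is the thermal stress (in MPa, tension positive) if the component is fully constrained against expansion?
(a) Free thermal strain ε_th = α·ΔT = (1.2 × 10⁻⁵) × 133 = 0.001596
(b) Fully constrained, the expansion is suppressed, so σ = -E·α·ΔT. Convert E = 200 GPa = 2 × 10¹¹ Pa.
  σ = -(2 × 10¹¹) × (1.2 × 10⁻⁵) × 133 = -3.192 × 10⁸ Pa = -319.2 MPa (compressive)
Final answer: (a) ε_th = 0.001596, (b) σ = -319.2 MPa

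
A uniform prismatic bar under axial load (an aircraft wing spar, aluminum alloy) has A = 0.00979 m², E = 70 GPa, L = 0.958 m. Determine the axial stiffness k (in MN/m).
Model: a uniform prismatic bar under axial load, so k = (A·E) / L.
Convert to SI units:
  E = 70 GPa = 7 × 10¹⁰ Pa
Substitute:
  k = (0.00979 × (7 × 10¹⁰)) / 0.958
  k = 7.153 × 10⁸ N/m
Convert: k = 7.153 × 10⁸ N/m = 715.3 MN/m
Final answer: k = 715.3 MN/m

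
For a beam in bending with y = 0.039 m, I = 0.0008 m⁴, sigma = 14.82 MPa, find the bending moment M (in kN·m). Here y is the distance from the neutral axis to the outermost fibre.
Model: a beam in bending, so sigma = (M·y) / I.
Solve for M: M = (sigma·I) / y.
Convert to SI units:
  sigma = 14.82 MPa = 1.482 × 10⁷ Pa
Substitute:
  M = ((1.482 × 10⁷) × 0.0008) / 0.039
  M = 304000 N·m
Convert: M = 304000 N·m = 304 kN·m
Final answer: M = 304 kN·m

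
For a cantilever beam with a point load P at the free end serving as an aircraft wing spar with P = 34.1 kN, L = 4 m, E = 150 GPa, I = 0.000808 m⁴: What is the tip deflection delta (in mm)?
Model: a cantilever beam with a point load P at the free end, so delta = (P·L^3) / (3·E·I).
Convert to SI units:
  P = 34.1 kN = 34100 N
  E = 150 GPa = 1.5 × 10¹¹ Pa
Substitute:
  delta = (34100 × 4^3) / (3 × (1.5 × 10¹¹) × 0.000808)
  delta = 0.006002 m
Convert: delta = 0.006002 m = 6.002 mm
Final answer: delta = 6.002 mm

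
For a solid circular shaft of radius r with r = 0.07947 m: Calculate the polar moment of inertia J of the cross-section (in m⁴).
Model: a solid circular shaft of radius r, so J = (π·r^4) / 2.
Substitute:
  J = (π × 0.07947^4) / 2
  J = 6.265 × 10⁻⁵ m⁴
Final answer: J = 6.265 × 10⁻⁵ m⁴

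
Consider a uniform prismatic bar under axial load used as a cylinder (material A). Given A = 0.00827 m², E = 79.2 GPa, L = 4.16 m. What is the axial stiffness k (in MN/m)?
Model: a uniform prismatic bar under axial load, so k = (A·E) / L.
Convert to SI units:
  E = 79.2 GPa = 7.92 × 10¹⁰ Pa
Substitute:
  k = (0.00827 × (7.92 × 10¹⁰)) / 4.16
  k = 1.574 × 10⁸ N/m
Convert: k = 1.574 × 10⁸ N/m = 157.4 MN/m
Final answer: k = 157.4 MN/m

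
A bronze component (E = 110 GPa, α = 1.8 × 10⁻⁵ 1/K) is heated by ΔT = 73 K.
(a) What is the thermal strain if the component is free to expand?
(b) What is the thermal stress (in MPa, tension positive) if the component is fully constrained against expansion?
(a) Free thermal strain ε_th = α·ΔT = (1.8 × 10⁻⁵) × 73 = 0.001314
(b) Fully constrained, the expansion is suppressed, so σ = -E·α·ΔT. Convert E = 110 GPa = 1.1 × 10¹¹ Pa.
  σ = -(1.1 × 10¹¹) × (1.8 × 10⁻⁵) × 73 = -1.445 × 10⁸ Pa = -144.5 MPa (compressive)
Final answer: (a) ε_th = 0.001314, (b) σ = -144.5 MPa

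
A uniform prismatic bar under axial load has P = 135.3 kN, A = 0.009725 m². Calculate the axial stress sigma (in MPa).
Model: a uniform prismatic bar under axial load, so sigma = P / A.
Convert to SI units:
  P = 135.3 kN = 135300 N
Substitute:
  sigma = 135300 / 0.009725
  sigma = 1.391 × 10⁷ Pa
Convert: sigma = 1.391 × 10⁷ Pa = 13.91 MPa
Final answer: sigma = 13.91 MPa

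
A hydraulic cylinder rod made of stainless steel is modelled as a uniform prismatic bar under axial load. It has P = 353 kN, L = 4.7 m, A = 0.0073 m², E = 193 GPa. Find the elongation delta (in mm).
Model: a uniform prismatic bar under axial load, so delta = (P·L) / (A·E).
Convert to SI units:
  P = 353 kN = 353000 N
  E = 193 GPa = 1.93 × 10¹¹ Pa
Substitute:
  delta = (353000 × 4.7) / (0.0073 × (1.93 × 10¹¹))
  delta = 0.001178 m
Convert: delta = 0.001178 m = 1.178 mm
Final answer: delta = 1.178 mm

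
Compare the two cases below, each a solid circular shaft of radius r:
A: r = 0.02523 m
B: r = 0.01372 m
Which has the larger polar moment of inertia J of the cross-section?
Model: a solid circular shaft of radius r, so J = (π·r^4) / 2 (SI units).
  A: J = (π × 0.02523^4) / 2 = 6.365 × 10⁻⁷ m⁴
  B: J = (π × 0.01372^4) / 2 = 5.566 × 10⁻⁸ m⁴
6.365 × 10⁻⁷ m⁴ > 5.566 × 10⁻⁸ m⁴, so A is larger.
Final answer: A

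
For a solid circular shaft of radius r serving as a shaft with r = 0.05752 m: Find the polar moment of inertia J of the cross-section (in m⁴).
Model: a solid circular shaft of radius r, so J = (π·r^4) / 2.
Substitute:
  J = (π × 0.05752^4) / 2
  J = 1.719 × 10⁻⁵ m⁴
Final answer: J = 1.719 × 10⁻⁵ m⁴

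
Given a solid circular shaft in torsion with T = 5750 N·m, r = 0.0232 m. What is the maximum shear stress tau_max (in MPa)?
Model: a solid circular shaft in torsion, so tau_max = (2·T) / (π·r^3).
Substitute:
  tau_max = (2 × 5750) / (π × 0.0232^3)
  tau_max = 2.931 × 10⁸ Pa
Convert: tau_max = 2.931 × 10⁸ Pa = 293.1 MPa
Final answer: tau_max = 293.1 MPa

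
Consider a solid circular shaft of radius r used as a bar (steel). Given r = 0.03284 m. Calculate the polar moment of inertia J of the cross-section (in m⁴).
Model: a solid circular shaft of radius r, so J = (π·r^4) / 2.
Substitute:
  J = (π × 0.03284^4) / 2
  J = 1.827 × 10⁻⁶ m⁴
Final answer: J = 1.827 × 10⁻⁶ m⁴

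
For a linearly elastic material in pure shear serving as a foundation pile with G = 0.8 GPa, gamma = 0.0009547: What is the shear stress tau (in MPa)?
Model: a linearly elastic material in pure shear, so tau = G·gamma.
Convert to SI units:
  G = 0.8 GPa = 8 × 10⁸ Pa
Substitute:
  tau = (8 × 10⁸) × 0.0009547
  tau = 763800 Pa
Convert: tau = 763800 Pa = 0.7638 MPa
Final answer: tau = 0.7638 MPa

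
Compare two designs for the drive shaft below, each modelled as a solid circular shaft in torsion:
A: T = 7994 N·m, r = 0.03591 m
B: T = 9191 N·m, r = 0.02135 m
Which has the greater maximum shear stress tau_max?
Model: a solid circular shaft in torsion, so tau_max = (2·T) / (π·r^3) (SI units).
  A: tau_max = (2 × 7994) / (π × 0.03591^3) = 1.099 × 10⁸ Pa = 109.9 MPa
  B: tau_max = (2 × 9191) / (π × 0.02135^3) = 6.012 × 10⁸ Pa = 601.2 MPa
601.2 MPa > 109.9 MPa, so B is larger.
Final answer: B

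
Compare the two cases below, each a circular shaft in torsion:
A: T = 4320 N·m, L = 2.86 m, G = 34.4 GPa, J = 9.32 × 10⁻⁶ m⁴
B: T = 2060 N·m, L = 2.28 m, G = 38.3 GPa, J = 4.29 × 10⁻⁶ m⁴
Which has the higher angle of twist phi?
Model: a circular shaft in torsion, so phi = (T·L) / (G·J) (SI units).
  A: phi = (4320 × 2.86) / ((3.44 × 10¹⁰) × (9.32 × 10⁻⁶)) = 0.03854 rad = 2.208°
  B: phi = (2060 × 2.28) / ((3.83 × 10¹⁰) × (4.29 × 10⁻⁶)) = 0.02859 rad = 1.638°
2.208° > 1.638°, so A is larger.
Final answer: A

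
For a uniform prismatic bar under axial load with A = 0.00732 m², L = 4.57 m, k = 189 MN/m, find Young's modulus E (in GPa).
Model: a uniform prismatic bar under axial load, so k = (A·E) / L.
Solve for E: E = (k·L) / A.
Convert to SI units:
  k = 189 MN/m = 1.89 × 10⁸ N/m
Substitute:
  E = ((1.89 × 10⁸) × 4.57) / 0.00732
  E = 1.18 × 10¹¹ Pa
Convert: E = 1.18 × 10¹¹ Pa = 118 GPa
Final answer: E = 118 GPa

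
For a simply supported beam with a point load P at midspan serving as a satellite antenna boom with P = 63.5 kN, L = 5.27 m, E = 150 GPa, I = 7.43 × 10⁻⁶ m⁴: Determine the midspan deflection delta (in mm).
Model: a simply supported beam with a point load P at midspan, so delta = (P·L^3) / (48·E·I).
Convert to SI units:
  P = 63.5 kN = 63500 N
  E = 150 GPa = 1.5 × 10¹¹ Pa
Substitute:
  delta = (63500 × 5.27^3) / (48 × (1.5 × 10¹¹) × (7.43 × 10⁻⁶))
  delta = 0.1737 m
Convert: delta = 0.1737 m = 173.7 mm
Final answer: delta = 173.7 mm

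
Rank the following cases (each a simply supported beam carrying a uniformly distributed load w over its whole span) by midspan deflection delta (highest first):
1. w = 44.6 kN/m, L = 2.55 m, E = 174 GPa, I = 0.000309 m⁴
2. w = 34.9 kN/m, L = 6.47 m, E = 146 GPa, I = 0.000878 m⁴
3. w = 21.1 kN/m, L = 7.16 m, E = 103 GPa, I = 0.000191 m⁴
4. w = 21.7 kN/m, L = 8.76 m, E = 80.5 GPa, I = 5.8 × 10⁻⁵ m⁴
Model: a simply supported beam carrying a uniformly distributed load w over its whole span, so delta = (5·w·L^4) / (384·E·I) (SI units).
  Case 1: delta = (5 × 44600 × 2.55^4) / (384 × (1.74 × 10¹¹) × 0.000309) = 0.0004567 m = 0.4567 mm
  Case 2: delta = (5 × 34900 × 6.47^4) / (384 × (1.46 × 10¹¹) × 0.000878) = 0.006212 m = 6.212 mm
  Case 3: delta = (5 × 21100 × 7.16^4) / (384 × (1.03 × 10¹¹) × 0.000191) = 0.0367 m = 36.7 mm
  Case 4: delta = (5 × 21700 × 8.76^4) / (384 × (8.05 × 10¹⁰) × (5.8 × 10⁻⁵)) = 0.3564 m = 356.4 mm
Ordering: 356.4 mm (case 4) > 36.7 mm (case 3) > 6.212 mm (case 2) > 0.4567 mm (case 1)
Final answer: 4, 3, 2, 1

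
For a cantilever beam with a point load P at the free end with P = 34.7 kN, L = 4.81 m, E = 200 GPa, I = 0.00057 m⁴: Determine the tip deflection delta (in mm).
Model: a cantilever beam with a point load P at the free end, so delta = (P·L^3) / (3·E·I).
Convert to SI units:
  P = 34.7 kN = 34700 N
  E = 200 GPa = 2 × 10¹¹ Pa
Substitute:
  delta = (34700 × 4.81^3) / (3 × (2 × 10¹¹) × 0.00057)
  delta = 0.01129 m
Convert: delta = 0.01129 m = 11.29 mm
Final answer: delta = 11.29 mm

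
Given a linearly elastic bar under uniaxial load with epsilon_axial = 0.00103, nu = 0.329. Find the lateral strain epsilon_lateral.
Model: a linearly elastic bar under uniaxial load, so epsilon_lateral = -nu·epsilon_axial.
Substitute:
  epsilon_lateral = -(0.329 × 0.00103)
  epsilon_lateral = -0.0003389
Final answer: epsilon_lateral = -0.0003389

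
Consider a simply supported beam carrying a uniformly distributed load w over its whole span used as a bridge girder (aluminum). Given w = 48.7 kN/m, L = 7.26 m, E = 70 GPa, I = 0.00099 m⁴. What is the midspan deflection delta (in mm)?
Model: a simply supported beam carrying a uniformly distributed load w over its whole span, so delta = (5·w·L^4) / (384·E·I).
Convert to SI units:
  w = 48.7 kN/m = 48700 N/m
  E = 70 GPa = 7 × 10¹⁰ Pa
Substitute:
  delta = (5 × 48700 × 7.26^4) / (384 × (7 × 10¹⁰) × 0.00099)
  delta = 0.02542 m
Convert: delta = 0.02542 m = 25.42 mm
Final answer: delta = 25.42 mm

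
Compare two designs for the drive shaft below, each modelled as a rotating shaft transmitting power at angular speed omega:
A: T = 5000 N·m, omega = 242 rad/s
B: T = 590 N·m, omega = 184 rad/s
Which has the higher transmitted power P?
Model: a rotating shaft transmitting power at angular speed omega, so P = T·omega (SI units).
  A: P = 5000 × 242 = 1.21 × 10⁶ W = 1210 kW
  B: P = 590 × 184 = 108600 W = 108.6 kW
1210 kW > 108.6 kW, so A is larger.
Final answer: A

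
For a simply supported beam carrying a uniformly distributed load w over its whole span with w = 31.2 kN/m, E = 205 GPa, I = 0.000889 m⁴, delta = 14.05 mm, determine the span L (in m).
Model: a simply supported beam carrying a uniformly distributed load w over its whole span, so delta = (5·w·L^4) / (384·E·I).
Solve for L: L = ((384·delta·E·I) / (5·w))^(1/4).
Convert to SI units:
  w = 31.2 kN/m = 31200 N/m
  E = 205 GPa = 2.05 × 10¹¹ Pa
  delta = 14.05 mm = 0.01405 m
Substitute:
  L = ((384 × 0.01405 × (2.05 × 10¹¹) × 0.000889) / (5 × 31200))^(1/4)
  L = 8.91 m
Final answer: L = 8.91 m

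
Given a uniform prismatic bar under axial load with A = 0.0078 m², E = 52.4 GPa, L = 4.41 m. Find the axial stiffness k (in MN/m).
Model: a uniform prismatic bar under axial load, so k = (A·E) / L.
Convert to SI units:
  E = 52.4 GPa = 5.24 × 10¹⁰ Pa
Substitute:
  k = (0.0078 × (5.24 × 10¹⁰)) / 4.41
  k = 9.268 × 10⁷ N/m
Convert: k = 9.268 × 10⁷ N/m = 92.68 MN/m
Final answer: k = 92.68 MN/m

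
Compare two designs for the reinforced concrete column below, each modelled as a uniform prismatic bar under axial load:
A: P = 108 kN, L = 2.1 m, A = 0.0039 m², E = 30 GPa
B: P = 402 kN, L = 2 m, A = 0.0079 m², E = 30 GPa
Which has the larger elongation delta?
Model: a uniform prismatic bar under axial load, so delta = (P·L) / (A·E) (SI units).
  A: delta = (108000 × 2.1) / (0.0039 × (3 × 10¹⁰)) = 0.001938 m = 1.938 mm
  B: delta = (402000 × 2) / (0.0079 × (3 × 10¹⁰)) = 0.003392 m = 3.392 mm
3.392 mm > 1.938 mm, so B is larger.
Final answer: B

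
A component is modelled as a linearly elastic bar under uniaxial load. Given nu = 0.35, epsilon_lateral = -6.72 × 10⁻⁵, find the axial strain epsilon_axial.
Model: a linearly elastic bar under uniaxial load, so epsilon_lateral = -nu·epsilon_axial.
Solve for epsilon_axial: epsilon_axial = -epsilon_lateral / nu.
Substitute:
  epsilon_axial = -(-6.72 × 10⁻⁵) / 0.35
  epsilon_axial = 0.000192
Final answer: epsilon_axial = 0.000192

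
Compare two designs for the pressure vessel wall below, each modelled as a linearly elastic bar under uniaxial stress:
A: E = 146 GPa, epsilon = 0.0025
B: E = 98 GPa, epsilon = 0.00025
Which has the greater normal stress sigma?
Model: a linearly elastic bar under uniaxial stress, so sigma = E·epsilon (SI units).
  A: sigma = (1.46 × 10¹¹) × 0.0025 = 3.65 × 10⁸ Pa = 365 MPa
  B: sigma = (9.8 × 10¹⁰) × 0.00025 = 2.45 × 10⁷ Pa = 24.5 MPa
365 MPa > 24.5 MPa, so A is larger.
Final answer: A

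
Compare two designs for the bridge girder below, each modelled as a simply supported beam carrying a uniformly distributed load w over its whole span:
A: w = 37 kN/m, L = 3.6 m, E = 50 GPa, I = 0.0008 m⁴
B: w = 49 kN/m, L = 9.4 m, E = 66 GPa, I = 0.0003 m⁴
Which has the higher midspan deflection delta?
Model: a simply supported beam carrying a uniformly distributed load w over its whole span, so delta = (5·w·L^4) / (384·E·I) (SI units).
  A: delta = (5 × 37000 × 3.6^4) / (384 × (5 × 10¹⁰) × 0.0008) = 0.002023 m = 2.023 mm
  B: delta = (5 × 49000 × 9.4^4) / (384 × (6.6 × 10¹⁰) × 0.0003) = 0.2516 m = 251.6 mm
251.6 mm > 2.023 mm, so B is larger.
Final answer: B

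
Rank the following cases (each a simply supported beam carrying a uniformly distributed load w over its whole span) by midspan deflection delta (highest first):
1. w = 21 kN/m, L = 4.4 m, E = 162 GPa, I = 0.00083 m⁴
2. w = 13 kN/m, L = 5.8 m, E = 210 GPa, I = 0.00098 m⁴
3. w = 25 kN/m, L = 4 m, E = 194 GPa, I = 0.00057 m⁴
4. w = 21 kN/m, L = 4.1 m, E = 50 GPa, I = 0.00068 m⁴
Model: a simply supported beam carrying a uniformly distributed load w over its whole span, so delta = (5·w·L^4) / (384·E·I) (SI units).
  Case 1: delta = (5 × 21000 × 4.4^4) / (384 × (1.62 × 10¹¹) × 0.00083) = 0.0007622 m = 0.7622 mm
  Case 2: delta = (5 × 13000 × 5.8^4) / (384 × (2.1 × 10¹¹) × 0.00098) = 0.0009308 m = 0.9308 mm
  Case 3: delta = (5 × 25000 × 4^4) / (384 × (1.94 × 10¹¹) × 0.00057) = 0.0007536 m = 0.7536 mm
  Case 4: delta = (5 × 21000 × 4.1^4) / (384 × (5 × 10¹⁰) × 0.00068) = 0.002273 m = 2.273 mm
Ordering: 2.273 mm (case 4) > 0.9308 mm (case 2) > 0.7622 mm (case 1) > 0.7536 mm (case 3)
Final answer: 4, 2, 1, 3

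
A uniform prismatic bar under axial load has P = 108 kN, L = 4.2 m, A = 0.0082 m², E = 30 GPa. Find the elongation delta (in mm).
Model: a uniform prismatic bar under axial load, so delta = (P·L) / (A·E).
Convert to SI units:
  P = 108 kN = 108000 N
  E = 30 GPa = 3 × 10¹⁰ Pa
Substitute:
  delta = (108000 × 4.2) / (0.0082 × (3 × 10¹⁰))
  delta = 0.001844 m
Convert: delta = 0.001844 m = 1.844 mm
Final answer: delta = 1.844 mm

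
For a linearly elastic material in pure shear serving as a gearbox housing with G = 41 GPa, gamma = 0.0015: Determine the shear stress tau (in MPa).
Model: a linearly elastic material in pure shear, so tau = G·gamma.
Convert to SI units:
  G = 41 GPa = 4.1 × 10¹⁰ Pa
Substitute:
  tau = (4.1 × 10¹⁰) × 0.0015
  tau = 6.15 × 10⁷ Pa
Convert: tau = 6.15 × 10⁷ Pa = 61.5 MPa
Final answer: tau = 61.5 MPa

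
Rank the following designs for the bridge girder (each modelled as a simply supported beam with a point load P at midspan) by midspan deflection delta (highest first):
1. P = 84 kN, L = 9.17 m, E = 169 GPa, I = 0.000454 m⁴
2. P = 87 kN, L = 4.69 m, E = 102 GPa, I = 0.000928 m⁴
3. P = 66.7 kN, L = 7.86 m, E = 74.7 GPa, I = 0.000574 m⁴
Model: a simply supported beam with a point load P at midspan, so delta = (P·L^3) / (48·E·I) (SI units).
  Case 1: delta = (84000 × 9.17^3) / (48 × (1.69 × 10¹¹) × 0.000454) = 0.01759 m = 17.59 mm
  Case 2: delta = (87000 × 4.69^3) / (48 × (1.02 × 10¹¹) × 0.000928) = 0.001975 m = 1.975 mm
  Case 3: delta = (66700 × 7.86^3) / (48 × (7.47 × 10¹⁰) × 0.000574) = 0.01574 m = 15.74 mm
Ordering: 17.59 mm (case 1) > 15.74 mm (case 3) > 1.975 mm (case 2)
Final answer: 1, 3, 2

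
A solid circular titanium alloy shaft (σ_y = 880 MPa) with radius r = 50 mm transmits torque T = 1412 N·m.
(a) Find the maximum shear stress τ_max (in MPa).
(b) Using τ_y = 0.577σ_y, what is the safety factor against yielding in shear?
(a) For a solid circular shaft, τ_max = T·r/J with J = π·r^4/2, i.e. τ_max = 2·T / (π·r^3). Convert r = 50 mm = 0.05 m.
  τ_max = (2 × 1412) / (π × 0.05^3) = 7.191 × 10⁶ Pa = 7.191 MPa
(b) τ_y = 0.577 × 880 = 507.76 MPa
  SF = τ_y/τ_max = 507.76 / 7.191 = 70.61
Final answer: (a) τ_max = 7.191 MPa, (b) SF = 70.61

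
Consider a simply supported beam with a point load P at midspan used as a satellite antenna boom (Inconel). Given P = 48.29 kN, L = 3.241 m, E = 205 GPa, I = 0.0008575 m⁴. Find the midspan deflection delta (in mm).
Model: a simply supported beam with a point load P at midspan, so delta = (P·L^3) / (48·E·I).
Convert to SI units:
  P = 48.29 kN = 48290 N
  E = 205 GPa = 2.05 × 10¹¹ Pa
Substitute:
  delta = (48290 × 3.241^3) / (48 × (2.05 × 10¹¹) × 0.0008575)
  delta = 0.0001948 m
Convert: delta = 0.0001948 m = 0.1948 mm
Final answer: delta = 0.1948 mm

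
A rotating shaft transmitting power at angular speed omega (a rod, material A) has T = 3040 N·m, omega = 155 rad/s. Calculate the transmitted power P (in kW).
Model: a rotating shaft transmitting power at angular speed omega, so P = T·omega.
Substitute:
  P = 3040 × 155
  P = 471200 W
Convert: P = 471200 W = 471.2 kW
Final answer: P = 471.2 kW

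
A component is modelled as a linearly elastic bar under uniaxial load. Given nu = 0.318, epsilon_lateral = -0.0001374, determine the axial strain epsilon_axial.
Model: a linearly elastic bar under uniaxial load, so epsilon_lateral = -nu·epsilon_axial.
Solve for epsilon_axial: epsilon_axial = -epsilon_lateral / nu.
Substitute:
  epsilon_axial = -(-0.0001374) / 0.318
  epsilon_axial = 0.0004321
Final answer: epsilon_axial = 0.0004321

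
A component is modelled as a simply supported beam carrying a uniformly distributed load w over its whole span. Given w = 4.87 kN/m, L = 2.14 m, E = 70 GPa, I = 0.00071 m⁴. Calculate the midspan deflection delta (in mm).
Model: a simply supported beam carrying a uniformly distributed load w over its whole span, so delta = (5·w·L^4) / (384·E·I).
Convert to SI units:
  w = 4.87 kN/m = 4870 N/m
  E = 70 GPa = 7 × 10¹⁰ Pa
Substitute:
  delta = (5 × 4870 × 2.14^4) / (384 × (7 × 10¹⁰) × 0.00071)
  delta = 2.676 × 10⁻⁵ m
Convert: delta = 2.676 × 10⁻⁵ m = 0.02676 mm
Final answer: delta = 0.02676 mm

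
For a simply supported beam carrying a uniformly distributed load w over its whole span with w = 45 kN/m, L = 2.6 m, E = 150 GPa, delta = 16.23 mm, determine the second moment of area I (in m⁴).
Model: a simply supported beam carrying a uniformly distributed load w over its whole span, so delta = (5·w·L^4) / (384·E·I).
Solve for I: I = (5·w·L^4) / (384·delta·E).
Convert to SI units:
  w = 45 kN/m = 45000 N/m
  E = 150 GPa = 1.5 × 10¹¹ Pa
  delta = 16.23 mm = 0.01623 m
Substitute:
  I = (5 × 45000 × 2.6^4) / (384 × 0.01623 × (1.5 × 10¹¹))
  I = 1.1 × 10⁻⁵ m⁴
Final answer: I = 1.1 × 10⁻⁵ m⁴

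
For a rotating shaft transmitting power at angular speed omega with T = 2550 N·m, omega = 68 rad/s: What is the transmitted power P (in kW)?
Model: a rotating shaft transmitting power at angular speed omega, so P = T·omega.
Substitute:
  P = 2550 × 68
  P = 173400 W
Convert: P = 173400 W = 173.4 kW
Final answer: P = 173.4 kW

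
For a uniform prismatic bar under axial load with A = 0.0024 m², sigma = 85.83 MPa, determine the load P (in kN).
Model: a uniform prismatic bar under axial load, so sigma = P / A.
Solve for P: P = sigma·A.
Convert to SI units:
  sigma = 85.83 MPa = 8.583 × 10⁷ Pa
Substitute:
  P = (8.583 × 10⁷) × 0.0024
  P = 206000 N
Convert: P = 206000 N = 206 kN
Final answer: P = 206 kN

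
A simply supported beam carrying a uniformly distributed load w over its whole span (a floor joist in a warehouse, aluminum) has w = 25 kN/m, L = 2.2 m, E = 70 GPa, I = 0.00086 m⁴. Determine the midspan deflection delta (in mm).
Model: a simply supported beam carrying a uniformly distributed load w over its whole span, so delta = (5·w·L^4) / (384·E·I).
Convert to SI units:
  w = 25 kN/m = 25000 N/m
  E = 70 GPa = 7 × 10¹⁰ Pa
Substitute:
  delta = (5 × 25000 × 2.2^4) / (384 × (7 × 10¹⁰) × 0.00086)
  delta = 0.0001267 m
Convert: delta = 0.0001267 m = 0.1267 mm
Final answer: delta = 0.1267 mm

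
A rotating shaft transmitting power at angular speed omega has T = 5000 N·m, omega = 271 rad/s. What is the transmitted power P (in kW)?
Model: a rotating shaft transmitting power at angular speed omega, so P = T·omega.
Substitute:
  P = 5000 × 271
  P = 1.355 × 10⁶ W
Convert: P = 1.355 × 10⁶ W = 1355 kW
Final answer: P = 1355 kW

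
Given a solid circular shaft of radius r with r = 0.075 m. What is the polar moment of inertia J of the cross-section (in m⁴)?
Model: a solid circular shaft of radius r, so J = (π·r^4) / 2.
Substitute:
  J = (π × 0.075^4) / 2
  J = 4.97 × 10⁻⁵ m⁴
Final answer: J = 4.97 × 10⁻⁵ m⁴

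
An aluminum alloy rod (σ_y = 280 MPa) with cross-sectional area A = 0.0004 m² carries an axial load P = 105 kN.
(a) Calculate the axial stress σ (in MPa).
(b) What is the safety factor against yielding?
(a) Axial stress σ = P/A. Convert P = 105 kN = 105000 N.
  σ = 105000 / 0.0004 = 2.625 × 10⁸ Pa = 262.5 MPa
(b) Safety factor SF = σ_y/σ = 280 / 262.5 = 1.067
Final answer: (a) σ = 262.5 MPa, (b) SF = 1.067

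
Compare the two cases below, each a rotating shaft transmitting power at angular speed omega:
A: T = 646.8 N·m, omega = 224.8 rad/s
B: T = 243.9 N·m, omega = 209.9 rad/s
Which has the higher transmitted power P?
Model: a rotating shaft transmitting power at angular speed omega, so P = T·omega (SI units).
  A: P = 646.8 × 224.8 = 145400 W = 145.4 kW
  B: P = 243.9 × 209.9 = 51190 W = 51.19 kW
145.4 kW > 51.19 kW, so A is larger.
Final answer: A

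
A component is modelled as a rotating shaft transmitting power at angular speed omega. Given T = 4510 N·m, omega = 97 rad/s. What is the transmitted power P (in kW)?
Model: a rotating shaft transmitting power at angular speed omega, so P = T·omega.
Substitute:
  P = 4510 × 97
  P = 437500 W
Convert: P = 437500 W = 437.5 kW
Final answer: P = 437.5 kW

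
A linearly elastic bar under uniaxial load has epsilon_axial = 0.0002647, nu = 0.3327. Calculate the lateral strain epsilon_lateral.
Model: a linearly elastic bar under uniaxial load, so epsilon_lateral = -nu·epsilon_axial.
Substitute:
  epsilon_lateral = -(0.3327 × 0.0002647)
  epsilon_lateral = -8.807 × 10⁻⁵
Final answer: epsilon_lateral = -8.807 × 10⁻⁵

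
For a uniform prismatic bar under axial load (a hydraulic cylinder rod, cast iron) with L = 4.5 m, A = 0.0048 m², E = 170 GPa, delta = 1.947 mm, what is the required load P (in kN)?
Model: a uniform prismatic bar under axial load, so delta = (P·L) / (A·E).
Solve for P: P = (delta·A·E) / L.
Convert to SI units:
  E = 170 GPa = 1.7 × 10¹¹ Pa
  delta = 1.947 mm = 0.001947 m
Substitute:
  P = (0.001947 × 0.0048 × (1.7 × 10¹¹)) / 4.5
  P = 353100 N
Convert: P = 353100 N = 353.1 kN
Final answer: P = 353.1 kN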